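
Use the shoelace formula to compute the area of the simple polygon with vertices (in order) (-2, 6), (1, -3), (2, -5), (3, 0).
Area = 17

Shoelace formula: Area = (1/2) |Σ_i (x_i · y_{i+1} − x_{i+1} · y_i)| (indices mod n). Compute each cross term:
  (-2)(-3) − (1)(6) = 0
  (1)(-5) − (2)(-3) = 1
  (2)(0) − (3)(-5) = 15
  (3)(6) − (-2)(0) = 18
Sum = 34, so (signed) Area = 34/2 = 17, |Area| = 17.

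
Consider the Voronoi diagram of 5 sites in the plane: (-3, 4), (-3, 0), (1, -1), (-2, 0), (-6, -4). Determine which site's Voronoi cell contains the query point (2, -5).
Nearest site = (1, -1)

The Voronoi cell of site s contains exactly those query points closer to s than to any other site. Compute squared distances from q = (2, -5) to each site:
  (1 − 2)² + (-1 − -5)² = 17
  (-2 − 2)² + (0 − -5)² = 41
  (-3 − 2)² + (0 − -5)² = 50
  (-6 − 2)² + (-4 − -5)² = 65
  (-3 − 2)² + (4 − -5)² = 106
Minimum is attained by (1, -1), so q lies in its Voronoi cell.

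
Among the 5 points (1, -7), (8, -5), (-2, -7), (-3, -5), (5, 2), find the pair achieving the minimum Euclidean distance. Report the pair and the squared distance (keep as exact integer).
Pair = ((-2, -7), (-3, -5)); squared distance = 5

Compute all C(5, 2) = 10 pairwise squared distances (x_i − x_j)² + (y_i − y_j)². The minimum is 5, attained by the pair ((-2, -7), (-3, -5)).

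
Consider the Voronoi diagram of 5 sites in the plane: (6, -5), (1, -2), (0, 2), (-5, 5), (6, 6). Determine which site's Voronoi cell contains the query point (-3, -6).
Nearest site = (1, -2)

The Voronoi cell of site s contains exactly those query points closer to s than to any other site. Compute squared distances from q = (-3, -6) to each site:
  (1 − -3)² + (-2 − -6)² = 32
  (0 − -3)² + (2 − -6)² = 73
  (6 − -3)² + (-5 − -6)² = 82
  (-5 − -3)² + (5 − -6)² = 125
  (6 − -3)² + (6 − -6)² = 225
Minimum is attained by (1, -2), so q lies in its Voronoi cell.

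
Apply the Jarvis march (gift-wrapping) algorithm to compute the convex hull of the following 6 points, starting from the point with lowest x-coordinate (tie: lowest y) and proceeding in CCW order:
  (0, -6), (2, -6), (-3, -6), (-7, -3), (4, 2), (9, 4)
Hull (CCW) = [(-7, -3), (-3, -6), (2, -6), (9, 4), (4, 2)]

Jarvis march: at each step, from the current hull vertex p, select the next vertex q as the point such that every other point lies strictly to the left of (or on) the directed line p → q. (Equivalently: for every other point r, the cross product (q − p) × (r − p) ≥ 0.)
Starting point (lowest x, tie lowest y): (-7, -3). Wrap until returning to start. Resulting hull: (-7, -3), (-3, -6), (2, -6), (9, 4), (4, 2).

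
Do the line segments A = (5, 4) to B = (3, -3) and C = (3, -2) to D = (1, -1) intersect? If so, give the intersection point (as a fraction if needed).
No (intersection of containing lines falls outside at least one segment)

Parametrize and solve: t = 7/8, s = -1/8. At least one of these is outside [0, 1], so the segments do not intersect.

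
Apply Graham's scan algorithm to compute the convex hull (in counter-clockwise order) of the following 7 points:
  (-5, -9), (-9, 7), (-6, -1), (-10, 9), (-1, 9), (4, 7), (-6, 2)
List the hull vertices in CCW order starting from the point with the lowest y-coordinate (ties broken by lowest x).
Hull (CCW) = [(-5, -9), (4, 7), (-1, 9), (-10, 9)]

Graham scan procedure:
  1. Find the pivot p₀ = point with lowest y (tie → lowest x): (-5, -9).
  2. Sort the remaining points by polar angle around p₀.
  3. Walk through sorted points, maintaining a stack; pop the top while the last three entries make a non-left turn (cross product ≤ 0).
  4. Final stack is the convex hull in CCW order: (-5, -9), (4, 7), (-1, 9), (-10, 9).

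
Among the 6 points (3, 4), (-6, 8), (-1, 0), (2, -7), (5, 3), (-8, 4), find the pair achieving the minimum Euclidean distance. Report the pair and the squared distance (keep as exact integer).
Pair = ((3, 4), (5, 3)); squared distance = 5

Compute all C(6, 2) = 15 pairwise squared distances (x_i − x_j)² + (y_i − y_j)². The minimum is 5, attained by the pair ((3, 4), (5, 3)).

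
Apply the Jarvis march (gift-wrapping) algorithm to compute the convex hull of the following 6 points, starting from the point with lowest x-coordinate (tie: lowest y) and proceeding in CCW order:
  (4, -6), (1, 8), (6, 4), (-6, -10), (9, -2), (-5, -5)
Hull (CCW) = [(-6, -10), (4, -6), (9, -2), (6, 4), (1, 8), (-5, -5)]

Jarvis march: at each step, from the current hull vertex p, select the next vertex q as the point such that every other point lies strictly to the left of (or on) the directed line p → q. (Equivalently: for every other point r, the cross product (q − p) × (r − p) ≥ 0.)
Starting point (lowest x, tie lowest y): (-6, -10). Wrap until returning to start. Resulting hull: (-6, -10), (4, -6), (9, -2), (6, 4), (1, 8), (-5, -5).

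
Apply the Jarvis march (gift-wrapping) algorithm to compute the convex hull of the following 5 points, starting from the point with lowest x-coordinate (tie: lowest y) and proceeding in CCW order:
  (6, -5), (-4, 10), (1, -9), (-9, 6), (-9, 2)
Hull (CCW) = [(-9, 2), (1, -9), (6, -5), (-4, 10), (-9, 6)]

Jarvis march: at each step, from the current hull vertex p, select the next vertex q as the point such that every other point lies strictly to the left of (or on) the directed line p → q. (Equivalently: for every other point r, the cross product (q − p) × (r − p) ≥ 0.)
Starting point (lowest x, tie lowest y): (-9, 2). Wrap until returning to start. Resulting hull: (-9, 2), (1, -9), (6, -5), (-4, 10), (-9, 6).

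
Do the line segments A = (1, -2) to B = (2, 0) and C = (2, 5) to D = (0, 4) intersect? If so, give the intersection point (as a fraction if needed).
No (intersection of containing lines falls outside at least one segment)

Parametrize and solve: t = 13/3, s = -5/3. At least one of these is outside [0, 1], so the segments do not intersect.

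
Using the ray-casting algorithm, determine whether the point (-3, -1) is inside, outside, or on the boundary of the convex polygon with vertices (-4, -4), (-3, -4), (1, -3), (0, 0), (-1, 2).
The point (-3, -1) lies strictly outside the polygon

Cast a horizontal ray to the right from the query point and count how many polygon edges it crosses (each edge strictly once or zero times, handled with the usual half-open convention). 
Parity of crossings → even ⇒ outside.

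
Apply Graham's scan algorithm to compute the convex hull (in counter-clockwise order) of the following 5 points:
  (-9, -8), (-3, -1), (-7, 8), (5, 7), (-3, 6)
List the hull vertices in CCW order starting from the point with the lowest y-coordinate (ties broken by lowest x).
Hull (CCW) = [(-9, -8), (5, 7), (-7, 8)]

Graham scan procedure:
  1. Find the pivot p₀ = point with lowest y (tie → lowest x): (-9, -8).
  2. Sort the remaining points by polar angle around p₀.
  3. Walk through sorted points, maintaining a stack; pop the top while the last three entries make a non-left turn (cross product ≤ 0).
  4. Final stack is the convex hull in CCW order: (-9, -8), (5, 7), (-7, 8).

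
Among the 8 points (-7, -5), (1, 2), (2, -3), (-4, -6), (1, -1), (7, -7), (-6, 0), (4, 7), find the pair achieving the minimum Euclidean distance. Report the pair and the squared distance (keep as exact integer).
Pair = ((2, -3), (1, -1)); squared distance = 5

Compute all C(8, 2) = 28 pairwise squared distances (x_i − x_j)² + (y_i − y_j)². The minimum is 5, attained by the pair ((2, -3), (1, -1)).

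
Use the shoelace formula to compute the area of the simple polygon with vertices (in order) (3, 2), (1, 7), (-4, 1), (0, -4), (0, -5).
Area = 79/2

Shoelace formula: Area = (1/2) |Σ_i (x_i · y_{i+1} − x_{i+1} · y_i)| (indices mod n). Compute each cross term:
  (3)(7) − (1)(2) = 19
  (1)(1) − (-4)(7) = 29
  (-4)(-4) − (0)(1) = 16
  (0)(-5) − (0)(-4) = 0
  (0)(2) − (3)(-5) = 15
Sum = 79, so (signed) Area = 79/2 = 79/2, |Area| = 79/2.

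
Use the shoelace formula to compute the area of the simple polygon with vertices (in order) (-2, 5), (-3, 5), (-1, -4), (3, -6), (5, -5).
Area = 35

Shoelace formula: Area = (1/2) |Σ_i (x_i · y_{i+1} − x_{i+1} · y_i)| (indices mod n). Compute each cross term:
  (-2)(5) − (-3)(5) = 5
  (-3)(-4) − (-1)(5) = 17
  (-1)(-6) − (3)(-4) = 18
  (3)(-5) − (5)(-6) = 15
  (5)(5) − (-2)(-5) = 15
Sum = 70, so (signed) Area = 70/2 = 35, |Area| = 35.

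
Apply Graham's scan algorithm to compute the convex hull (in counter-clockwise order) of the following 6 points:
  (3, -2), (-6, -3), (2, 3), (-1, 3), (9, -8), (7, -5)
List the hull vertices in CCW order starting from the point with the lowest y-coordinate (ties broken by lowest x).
Hull (CCW) = [(9, -8), (2, 3), (-1, 3), (-6, -3)]

Graham scan procedure:
  1. Find the pivot p₀ = point with lowest y (tie → lowest x): (9, -8).
  2. Sort the remaining points by polar angle around p₀.
  3. Walk through sorted points, maintaining a stack; pop the top while the last three entries make a non-left turn (cross product ≤ 0).
  4. Final stack is the convex hull in CCW order: (9, -8), (2, 3), (-1, 3), (-6, -3).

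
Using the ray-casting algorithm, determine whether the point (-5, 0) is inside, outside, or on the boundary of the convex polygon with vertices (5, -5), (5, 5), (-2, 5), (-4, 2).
The point (-5, 0) lies strictly outside the polygon

Cast a horizontal ray to the right from the query point and count how many polygon edges it crosses (each edge strictly once or zero times, handled with the usual half-open convention). 
Parity of crossings → even ⇒ outside.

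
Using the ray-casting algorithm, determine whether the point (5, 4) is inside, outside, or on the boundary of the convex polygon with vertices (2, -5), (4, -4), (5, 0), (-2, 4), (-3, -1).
The point (5, 4) lies strictly outside the polygon

Cast a horizontal ray to the right from the query point and count how many polygon edges it crosses (each edge strictly once or zero times, handled with the usual half-open convention). 
Parity of crossings → even ⇒ outside.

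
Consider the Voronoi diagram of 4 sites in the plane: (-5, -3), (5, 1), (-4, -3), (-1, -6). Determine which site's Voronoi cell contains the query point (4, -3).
Nearest site = (5, 1)

The Voronoi cell of site s contains exactly those query points closer to s than to any other site. Compute squared distances from q = (4, -3) to each site:
  (5 − 4)² + (1 − -3)² = 17
  (-1 − 4)² + (-6 − -3)² = 34
  (-4 − 4)² + (-3 − -3)² = 64
  (-5 − 4)² + (-3 − -3)² = 81
Minimum is attained by (5, 1), so q lies in its Voronoi cell.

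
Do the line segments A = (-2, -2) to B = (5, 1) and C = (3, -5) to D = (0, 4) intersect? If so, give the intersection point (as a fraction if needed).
Yes; intersection at (3/2, -1/2) (t = 1/2 on AB, s = 1/2 on CD)

Parametrize AB as A + t(B − A) = (-2 + 7 t, -2 + 3 t) and CD as C + s(D − C) = (3 + -3 s, -5 + 9 s). Solve the linear system for (t, s). Determinant = -72 ≠ 0, so a unique intersection of the containing lines exists. Solution: t = 1/2, s = 1/2 — both in [0, 1], so the segments cross. Intersection point: (3/2, -1/2).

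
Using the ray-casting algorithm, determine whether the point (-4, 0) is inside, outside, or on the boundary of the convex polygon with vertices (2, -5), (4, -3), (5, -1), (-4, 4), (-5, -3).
The point (-4, 0) lies strictly inside the polygon

Cast a horizontal ray to the right from the query point and count how many polygon edges it crosses (each edge strictly once or zero times, handled with the usual half-open convention). 
Parity of crossings → odd ⇒ inside.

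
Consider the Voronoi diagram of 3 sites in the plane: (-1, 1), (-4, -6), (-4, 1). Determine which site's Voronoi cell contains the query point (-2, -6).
Nearest site = (-4, -6)

The Voronoi cell of site s contains exactly those query points closer to s than to any other site. Compute squared distances from q = (-2, -6) to each site:
  (-4 − -2)² + (-6 − -6)² = 4
  (-1 − -2)² + (1 − -6)² = 50
  (-4 − -2)² + (1 − -6)² = 53
Minimum is attained by (-4, -6), so q lies in its Voronoi cell.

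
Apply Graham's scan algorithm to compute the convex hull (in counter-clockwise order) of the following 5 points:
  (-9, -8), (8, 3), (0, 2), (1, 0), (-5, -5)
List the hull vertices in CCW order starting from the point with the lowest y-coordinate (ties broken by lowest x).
Hull (CCW) = [(-9, -8), (8, 3), (0, 2)]

Graham scan procedure:
  1. Find the pivot p₀ = point with lowest y (tie → lowest x): (-9, -8).
  2. Sort the remaining points by polar angle around p₀.
  3. Walk through sorted points, maintaining a stack; pop the top while the last three entries make a non-left turn (cross product ≤ 0).
  4. Final stack is the convex hull in CCW order: (-9, -8), (8, 3), (0, 2).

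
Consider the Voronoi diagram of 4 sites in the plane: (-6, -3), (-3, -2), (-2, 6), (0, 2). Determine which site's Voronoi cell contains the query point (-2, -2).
Nearest site = (-3, -2)

The Voronoi cell of site s contains exactly those query points closer to s than to any other site. Compute squared distances from q = (-2, -2) to each site:
  (-3 − -2)² + (-2 − -2)² = 1
  (-6 − -2)² + (-3 − -2)² = 17
  (0 − -2)² + (2 − -2)² = 20
  (-2 − -2)² + (6 − -2)² = 64
Minimum is attained by (-3, -2), so q lies in its Voronoi cell.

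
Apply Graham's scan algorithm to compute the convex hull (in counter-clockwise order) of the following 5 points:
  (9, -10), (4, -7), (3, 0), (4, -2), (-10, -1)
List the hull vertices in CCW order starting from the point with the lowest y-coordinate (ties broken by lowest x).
Hull (CCW) = [(9, -10), (3, 0), (-10, -1)]

Graham scan procedure:
  1. Find the pivot p₀ = point with lowest y (tie → lowest x): (9, -10).
  2. Sort the remaining points by polar angle around p₀.
  3. Walk through sorted points, maintaining a stack; pop the top while the last three entries make a non-left turn (cross product ≤ 0).
  4. Final stack is the convex hull in CCW order: (9, -10), (3, 0), (-10, -1).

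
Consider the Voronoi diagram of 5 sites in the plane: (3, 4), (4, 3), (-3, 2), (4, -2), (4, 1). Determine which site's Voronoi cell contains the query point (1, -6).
Nearest site = (4, -2)

The Voronoi cell of site s contains exactly those query points closer to s than to any other site. Compute squared distances from q = (1, -6) to each site:
  (4 − 1)² + (-2 − -6)² = 25
  (4 − 1)² + (1 − -6)² = 58
  (-3 − 1)² + (2 − -6)² = 80
  (4 − 1)² + (3 − -6)² = 90
  (3 − 1)² + (4 − -6)² = 104
Minimum is attained by (4, -2), so q lies in its Voronoi cell.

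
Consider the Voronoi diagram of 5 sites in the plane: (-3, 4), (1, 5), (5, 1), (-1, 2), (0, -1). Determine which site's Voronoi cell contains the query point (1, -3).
Nearest site = (0, -1)

The Voronoi cell of site s contains exactly those query points closer to s than to any other site. Compute squared distances from q = (1, -3) to each site:
  (0 − 1)² + (-1 − -3)² = 5
  (-1 − 1)² + (2 − -3)² = 29
  (5 − 1)² + (1 − -3)² = 32
  (1 − 1)² + (5 − -3)² = 64
  (-3 − 1)² + (4 − -3)² = 65
Minimum is attained by (0, -1), so q lies in its Voronoi cell.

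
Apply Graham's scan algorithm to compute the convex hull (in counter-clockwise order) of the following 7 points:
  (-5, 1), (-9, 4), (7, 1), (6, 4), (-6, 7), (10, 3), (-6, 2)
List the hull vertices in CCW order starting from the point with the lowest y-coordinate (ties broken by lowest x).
Hull (CCW) = [(-5, 1), (7, 1), (10, 3), (-6, 7), (-9, 4)]

Graham scan procedure:
  1. Find the pivot p₀ = point with lowest y (tie → lowest x): (-5, 1).
  2. Sort the remaining points by polar angle around p₀.
  3. Walk through sorted points, maintaining a stack; pop the top while the last three entries make a non-left turn (cross product ≤ 0).
  4. Final stack is the convex hull in CCW order: (-5, 1), (7, 1), (10, 3), (-6, 7), (-9, 4).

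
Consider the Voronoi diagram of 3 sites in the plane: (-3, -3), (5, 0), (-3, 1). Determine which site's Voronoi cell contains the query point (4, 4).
Nearest site = (5, 0)

The Voronoi cell of site s contains exactly those query points closer to s than to any other site. Compute squared distances from q = (4, 4) to each site:
  (5 − 4)² + (0 − 4)² = 17
  (-3 − 4)² + (1 − 4)² = 58
  (-3 − 4)² + (-3 − 4)² = 98
Minimum is attained by (5, 0), so q lies in its Voronoi cell.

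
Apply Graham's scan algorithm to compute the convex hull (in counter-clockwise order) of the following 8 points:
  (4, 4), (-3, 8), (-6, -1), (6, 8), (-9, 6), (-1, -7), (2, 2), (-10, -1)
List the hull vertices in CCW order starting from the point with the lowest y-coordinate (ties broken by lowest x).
Hull (CCW) = [(-1, -7), (6, 8), (-3, 8), (-9, 6), (-10, -1)]

Graham scan procedure:
  1. Find the pivot p₀ = point with lowest y (tie → lowest x): (-1, -7).
  2. Sort the remaining points by polar angle around p₀.
  3. Walk through sorted points, maintaining a stack; pop the top while the last three entries make a non-left turn (cross product ≤ 0).
  4. Final stack is the convex hull in CCW order: (-1, -7), (6, 8), (-3, 8), (-9, 6), (-10, -1).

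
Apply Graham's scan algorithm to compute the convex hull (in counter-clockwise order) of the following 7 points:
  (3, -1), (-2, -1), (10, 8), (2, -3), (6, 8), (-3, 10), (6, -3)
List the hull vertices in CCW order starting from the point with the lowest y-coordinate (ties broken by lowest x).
Hull (CCW) = [(2, -3), (6, -3), (10, 8), (-3, 10), (-2, -1)]

Graham scan procedure:
  1. Find the pivot p₀ = point with lowest y (tie → lowest x): (2, -3).
  2. Sort the remaining points by polar angle around p₀.
  3. Walk through sorted points, maintaining a stack; pop the top while the last three entries make a non-left turn (cross product ≤ 0).
  4. Final stack is the convex hull in CCW order: (2, -3), (6, -3), (10, 8), (-3, 10), (-2, -1).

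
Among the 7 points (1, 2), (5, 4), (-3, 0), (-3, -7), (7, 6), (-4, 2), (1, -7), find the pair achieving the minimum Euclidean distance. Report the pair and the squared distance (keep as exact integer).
Pair = ((-3, 0), (-4, 2)); squared distance = 5

Compute all C(7, 2) = 21 pairwise squared distances (x_i − x_j)² + (y_i − y_j)². The minimum is 5, attained by the pair ((-3, 0), (-4, 2)).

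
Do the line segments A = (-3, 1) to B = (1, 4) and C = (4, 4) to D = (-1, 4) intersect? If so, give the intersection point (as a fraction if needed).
Yes; intersection at (1, 4) (t = 1 on AB, s = 3/5 on CD)

Parametrize AB as A + t(B − A) = (-3 + 4 t, 1 + 3 t) and CD as C + s(D − C) = (4 + -5 s, 4 + 0 s). Solve the linear system for (t, s). Determinant = -15 ≠ 0, so a unique intersection of the containing lines exists. Solution: t = 1, s = 3/5 — both in [0, 1], so the segments cross. Intersection point: (1, 4).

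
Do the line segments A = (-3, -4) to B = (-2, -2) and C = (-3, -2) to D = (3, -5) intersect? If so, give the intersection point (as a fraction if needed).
Yes; intersection at (-11/5, -12/5) (t = 4/5 on AB, s = 2/15 on CD)

Parametrize AB as A + t(B − A) = (-3 + 1 t, -4 + 2 t) and CD as C + s(D − C) = (-3 + 6 s, -2 + -3 s). Solve the linear system for (t, s). Determinant = 15 ≠ 0, so a unique intersection of the containing lines exists. Solution: t = 4/5, s = 2/15 — both in [0, 1], so the segments cross. Intersection point: (-11/5, -12/5).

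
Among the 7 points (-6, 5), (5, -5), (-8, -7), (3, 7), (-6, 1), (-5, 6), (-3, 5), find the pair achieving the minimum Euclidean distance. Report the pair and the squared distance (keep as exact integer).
Pair = ((-6, 5), (-5, 6)); squared distance = 2

Compute all C(7, 2) = 21 pairwise squared distances (x_i − x_j)² + (y_i − y_j)². The minimum is 2, attained by the pair ((-6, 5), (-5, 6)).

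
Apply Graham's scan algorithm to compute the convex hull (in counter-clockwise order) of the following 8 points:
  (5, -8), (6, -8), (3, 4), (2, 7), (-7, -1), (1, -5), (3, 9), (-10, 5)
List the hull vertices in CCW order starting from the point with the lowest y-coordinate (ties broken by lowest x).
Hull (CCW) = [(5, -8), (6, -8), (3, 9), (-10, 5), (-7, -1)]

Graham scan procedure:
  1. Find the pivot p₀ = point with lowest y (tie → lowest x): (5, -8).
  2. Sort the remaining points by polar angle around p₀.
  3. Walk through sorted points, maintaining a stack; pop the top while the last three entries make a non-left turn (cross product ≤ 0).
  4. Final stack is the convex hull in CCW order: (5, -8), (6, -8), (3, 9), (-10, 5), (-7, -1).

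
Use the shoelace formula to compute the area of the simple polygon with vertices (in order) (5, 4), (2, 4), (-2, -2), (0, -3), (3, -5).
Area = 34

Shoelace formula: Area = (1/2) |Σ_i (x_i · y_{i+1} − x_{i+1} · y_i)| (indices mod n). Compute each cross term:
  (5)(4) − (2)(4) = 12
  (2)(-2) − (-2)(4) = 4
  (-2)(-3) − (0)(-2) = 6
  (0)(-5) − (3)(-3) = 9
  (3)(4) − (5)(-5) = 37
Sum = 68, so (signed) Area = 68/2 = 34, |Area| = 34.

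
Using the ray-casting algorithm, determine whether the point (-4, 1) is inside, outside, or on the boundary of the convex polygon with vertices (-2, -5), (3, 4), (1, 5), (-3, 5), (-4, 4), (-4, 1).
The point (-4, 1) lies on the polygon boundary

Boundary check: the query satisfies the collinearity and bounding-box conditions for some polygon edge, so it lies exactly on the boundary.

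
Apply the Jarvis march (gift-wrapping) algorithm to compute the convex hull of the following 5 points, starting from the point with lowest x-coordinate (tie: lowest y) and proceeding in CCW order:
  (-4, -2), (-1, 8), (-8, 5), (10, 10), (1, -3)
Hull (CCW) = [(-8, 5), (-4, -2), (1, -3), (10, 10), (-1, 8)]

Jarvis march: at each step, from the current hull vertex p, select the next vertex q as the point such that every other point lies strictly to the left of (or on) the directed line p → q. (Equivalently: for every other point r, the cross product (q − p) × (r − p) ≥ 0.)
Starting point (lowest x, tie lowest y): (-8, 5). Wrap until returning to start. Resulting hull: (-8, 5), (-4, -2), (1, -3), (10, 10), (-1, 8).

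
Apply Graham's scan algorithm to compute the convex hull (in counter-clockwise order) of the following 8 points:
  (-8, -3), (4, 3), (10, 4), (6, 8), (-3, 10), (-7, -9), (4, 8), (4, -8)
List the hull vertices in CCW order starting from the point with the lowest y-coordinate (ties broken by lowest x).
Hull (CCW) = [(-7, -9), (4, -8), (10, 4), (6, 8), (-3, 10), (-8, -3)]

Graham scan procedure:
  1. Find the pivot p₀ = point with lowest y (tie → lowest x): (-7, -9).
  2. Sort the remaining points by polar angle around p₀.
  3. Walk through sorted points, maintaining a stack; pop the top while the last three entries make a non-left turn (cross product ≤ 0).
  4. Final stack is the convex hull in CCW order: (-7, -9), (4, -8), (10, 4), (6, 8), (-3, 10), (-8, -3).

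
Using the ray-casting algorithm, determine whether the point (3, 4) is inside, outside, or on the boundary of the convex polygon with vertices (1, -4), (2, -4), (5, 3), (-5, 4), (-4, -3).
The point (3, 4) lies strictly outside the polygon

Cast a horizontal ray to the right from the query point and count how many polygon edges it crosses (each edge strictly once or zero times, handled with the usual half-open convention). 
Parity of crossings → even ⇒ outside.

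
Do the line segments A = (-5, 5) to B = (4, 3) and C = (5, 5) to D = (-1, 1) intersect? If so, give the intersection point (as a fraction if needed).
Yes; intersection at (5/2, 10/3) (t = 5/6 on AB, s = 5/12 on CD)

Parametrize AB as A + t(B − A) = (-5 + 9 t, 5 + -2 t) and CD as C + s(D − C) = (5 + -6 s, 5 + -4 s). Solve the linear system for (t, s). Determinant = 48 ≠ 0, so a unique intersection of the containing lines exists. Solution: t = 5/6, s = 5/12 — both in [0, 1], so the segments cross. Intersection point: (5/2, 10/3).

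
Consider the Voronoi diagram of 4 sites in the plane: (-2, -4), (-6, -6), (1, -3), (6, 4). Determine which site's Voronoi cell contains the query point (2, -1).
Nearest site = (1, -3)

The Voronoi cell of site s contains exactly those query points closer to s than to any other site. Compute squared distances from q = (2, -1) to each site:
  (1 − 2)² + (-3 − -1)² = 5
  (-2 − 2)² + (-4 − -1)² = 25
  (6 − 2)² + (4 − -1)² = 41
  (-6 − 2)² + (-6 − -1)² = 89
Minimum is attained by (1, -3), so q lies in its Voronoi cell.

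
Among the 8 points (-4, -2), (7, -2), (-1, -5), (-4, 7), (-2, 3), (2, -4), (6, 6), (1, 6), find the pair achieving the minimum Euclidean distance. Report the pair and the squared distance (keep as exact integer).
Pair = ((-1, -5), (2, -4)); squared distance = 10

Compute all C(8, 2) = 28 pairwise squared distances (x_i − x_j)² + (y_i − y_j)². The minimum is 10, attained by the pair ((-1, -5), (2, -4)).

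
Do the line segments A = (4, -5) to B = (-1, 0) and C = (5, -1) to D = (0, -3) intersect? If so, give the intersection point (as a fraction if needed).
Yes; intersection at (10/7, -17/7) (t = 18/35 on AB, s = 5/7 on CD)

Parametrize AB as A + t(B − A) = (4 + -5 t, -5 + 5 t) and CD as C + s(D − C) = (5 + -5 s, -1 + -2 s). Solve the linear system for (t, s). Determinant = -35 ≠ 0, so a unique intersection of the containing lines exists. Solution: t = 18/35, s = 5/7 — both in [0, 1], so the segments cross. Intersection point: (10/7, -17/7).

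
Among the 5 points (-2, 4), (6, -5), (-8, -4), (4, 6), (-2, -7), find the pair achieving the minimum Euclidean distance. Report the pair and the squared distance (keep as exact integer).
Pair = ((-2, 4), (4, 6)); squared distance = 40

Compute all C(5, 2) = 10 pairwise squared distances (x_i − x_j)² + (y_i − y_j)². The minimum is 40, attained by the pair ((-2, 4), (4, 6)).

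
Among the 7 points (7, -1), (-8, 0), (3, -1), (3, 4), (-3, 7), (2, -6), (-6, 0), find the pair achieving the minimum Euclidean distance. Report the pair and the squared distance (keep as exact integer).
Pair = ((-8, 0), (-6, 0)); squared distance = 4

Compute all C(7, 2) = 21 pairwise squared distances (x_i − x_j)² + (y_i − y_j)². The minimum is 4, attained by the pair ((-8, 0), (-6, 0)).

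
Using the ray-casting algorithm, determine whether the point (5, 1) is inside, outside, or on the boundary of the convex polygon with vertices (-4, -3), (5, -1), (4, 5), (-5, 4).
The point (5, 1) lies strictly outside the polygon

Cast a horizontal ray to the right from the query point and count how many polygon edges it crosses (each edge strictly once or zero times, handled with the usual half-open convention). 
Parity of crossings → even ⇒ outside.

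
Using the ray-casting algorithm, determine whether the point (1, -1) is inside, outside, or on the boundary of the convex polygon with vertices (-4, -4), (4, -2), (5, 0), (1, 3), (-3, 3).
The point (1, -1) lies strictly inside the polygon

Cast a horizontal ray to the right from the query point and count how many polygon edges it crosses (each edge strictly once or zero times, handled with the usual half-open convention). 
Parity of crossings → odd ⇒ inside.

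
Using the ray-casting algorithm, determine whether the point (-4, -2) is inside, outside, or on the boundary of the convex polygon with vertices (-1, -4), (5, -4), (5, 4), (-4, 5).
The point (-4, -2) lies strictly outside the polygon

Cast a horizontal ray to the right from the query point and count how many polygon edges it crosses (each edge strictly once or zero times, handled with the usual half-open convention). 
Parity of crossings → even ⇒ outside.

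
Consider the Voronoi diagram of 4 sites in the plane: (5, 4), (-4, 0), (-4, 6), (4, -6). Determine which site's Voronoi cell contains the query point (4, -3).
Nearest site = (4, -6)

The Voronoi cell of site s contains exactly those query points closer to s than to any other site. Compute squared distances from q = (4, -3) to each site:
  (4 − 4)² + (-6 − -3)² = 9
  (5 − 4)² + (4 − -3)² = 50
  (-4 − 4)² + (0 − -3)² = 73
  (-4 − 4)² + (6 − -3)² = 145
Minimum is attained by (4, -6), so q lies in its Voronoi cell.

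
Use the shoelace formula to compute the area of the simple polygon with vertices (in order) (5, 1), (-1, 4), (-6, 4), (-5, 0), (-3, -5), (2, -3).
Area = 61

Shoelace formula: Area = (1/2) |Σ_i (x_i · y_{i+1} − x_{i+1} · y_i)| (indices mod n). Compute each cross term:
  (5)(4) − (-1)(1) = 21
  (-1)(4) − (-6)(4) = 20
  (-6)(0) − (-5)(4) = 20
  (-5)(-5) − (-3)(0) = 25
  (-3)(-3) − (2)(-5) = 19
  (2)(1) − (5)(-3) = 17
Sum = 122, so (signed) Area = 122/2 = 61, |Area| = 61.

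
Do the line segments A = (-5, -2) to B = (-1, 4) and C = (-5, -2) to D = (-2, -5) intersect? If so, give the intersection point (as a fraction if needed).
Yes; intersection at (-5, -2) (t = 0 on AB, s = 0 on CD)

Parametrize AB as A + t(B − A) = (-5 + 4 t, -2 + 6 t) and CD as C + s(D − C) = (-5 + 3 s, -2 + -3 s). Solve the linear system for (t, s). Determinant = 30 ≠ 0, so a unique intersection of the containing lines exists. Solution: t = 0, s = 0 — both in [0, 1], so the segments cross. Intersection point: (-5, -2).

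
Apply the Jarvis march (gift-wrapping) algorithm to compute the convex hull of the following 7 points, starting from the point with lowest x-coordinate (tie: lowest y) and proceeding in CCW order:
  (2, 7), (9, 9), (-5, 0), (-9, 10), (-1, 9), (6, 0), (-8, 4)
Hull (CCW) = [(-9, 10), (-8, 4), (-5, 0), (6, 0), (9, 9)]

Jarvis march: at each step, from the current hull vertex p, select the next vertex q as the point such that every other point lies strictly to the left of (or on) the directed line p → q. (Equivalently: for every other point r, the cross product (q − p) × (r − p) ≥ 0.)
Starting point (lowest x, tie lowest y): (-9, 10). Wrap until returning to start. Resulting hull: (-9, 10), (-8, 4), (-5, 0), (6, 0), (9, 9).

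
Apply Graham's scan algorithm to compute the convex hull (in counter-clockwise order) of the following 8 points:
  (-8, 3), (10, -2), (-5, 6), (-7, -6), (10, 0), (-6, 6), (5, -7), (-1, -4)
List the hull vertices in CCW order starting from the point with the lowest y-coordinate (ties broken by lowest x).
Hull (CCW) = [(5, -7), (10, -2), (10, 0), (-5, 6), (-6, 6), (-8, 3), (-7, -6)]

Graham scan procedure:
  1. Find the pivot p₀ = point with lowest y (tie → lowest x): (5, -7).
  2. Sort the remaining points by polar angle around p₀.
  3. Walk through sorted points, maintaining a stack; pop the top while the last three entries make a non-left turn (cross product ≤ 0).
  4. Final stack is the convex hull in CCW order: (5, -7), (10, -2), (10, 0), (-5, 6), (-6, 6), (-8, 3), (-7, -6).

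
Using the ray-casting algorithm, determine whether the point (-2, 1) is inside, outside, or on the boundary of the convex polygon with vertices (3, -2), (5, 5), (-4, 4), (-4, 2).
The point (-2, 1) lies strictly inside the polygon

Cast a horizontal ray to the right from the query point and count how many polygon edges it crosses (each edge strictly once or zero times, handled with the usual half-open convention). 
Parity of crossings → odd ⇒ inside.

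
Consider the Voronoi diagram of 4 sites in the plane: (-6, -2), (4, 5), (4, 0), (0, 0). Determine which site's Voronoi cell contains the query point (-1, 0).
Nearest site = (0, 0)

The Voronoi cell of site s contains exactly those query points closer to s than to any other site. Compute squared distances from q = (-1, 0) to each site:
  (0 − -1)² + (0 − 0)² = 1
  (4 − -1)² + (0 − 0)² = 25
  (-6 − -1)² + (-2 − 0)² = 29
  (4 − -1)² + (5 − 0)² = 50
Minimum is attained by (0, 0), so q lies in its Voronoi cell.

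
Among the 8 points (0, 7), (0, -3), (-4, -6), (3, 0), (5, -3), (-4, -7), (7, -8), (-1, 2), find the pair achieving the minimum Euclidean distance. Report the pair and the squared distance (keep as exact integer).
Pair = ((-4, -6), (-4, -7)); squared distance = 1

Compute all C(8, 2) = 28 pairwise squared distances (x_i − x_j)² + (y_i − y_j)². The minimum is 1, attained by the pair ((-4, -6), (-4, -7)).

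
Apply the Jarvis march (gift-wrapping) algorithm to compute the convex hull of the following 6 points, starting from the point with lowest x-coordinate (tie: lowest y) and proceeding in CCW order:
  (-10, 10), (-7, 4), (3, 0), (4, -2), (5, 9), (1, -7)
Hull (CCW) = [(-10, 10), (-7, 4), (1, -7), (4, -2), (5, 9)]

Jarvis march: at each step, from the current hull vertex p, select the next vertex q as the point such that every other point lies strictly to the left of (or on) the directed line p → q. (Equivalently: for every other point r, the cross product (q − p) × (r − p) ≥ 0.)
Starting point (lowest x, tie lowest y): (-10, 10). Wrap until returning to start. Resulting hull: (-10, 10), (-7, 4), (1, -7), (4, -2), (5, 9).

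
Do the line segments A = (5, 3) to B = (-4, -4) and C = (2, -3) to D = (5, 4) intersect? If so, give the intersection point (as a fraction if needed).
Yes; intersection at (61/14, 5/2) (t = 1/14 on AB, s = 11/14 on CD)

Parametrize AB as A + t(B − A) = (5 + -9 t, 3 + -7 t) and CD as C + s(D − C) = (2 + 3 s, -3 + 7 s). Solve the linear system for (t, s). Determinant = 42 ≠ 0, so a unique intersection of the containing lines exists. Solution: t = 1/14, s = 11/14 — both in [0, 1], so the segments cross. Intersection point: (61/14, 5/2).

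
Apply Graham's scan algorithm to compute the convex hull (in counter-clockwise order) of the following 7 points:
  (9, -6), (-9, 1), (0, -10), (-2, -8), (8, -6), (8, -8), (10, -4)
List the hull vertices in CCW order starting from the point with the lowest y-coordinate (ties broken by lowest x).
Hull (CCW) = [(0, -10), (8, -8), (10, -4), (-9, 1), (-2, -8)]

Graham scan procedure:
  1. Find the pivot p₀ = point with lowest y (tie → lowest x): (0, -10).
  2. Sort the remaining points by polar angle around p₀.
  3. Walk through sorted points, maintaining a stack; pop the top while the last three entries make a non-left turn (cross product ≤ 0).
  4. Final stack is the convex hull in CCW order: (0, -10), (8, -8), (10, -4), (-9, 1), (-2, -8).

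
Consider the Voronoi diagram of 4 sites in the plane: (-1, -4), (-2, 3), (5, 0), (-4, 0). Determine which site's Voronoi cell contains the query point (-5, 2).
Nearest site = (-4, 0)

The Voronoi cell of site s contains exactly those query points closer to s than to any other site. Compute squared distances from q = (-5, 2) to each site:
  (-4 − -5)² + (0 − 2)² = 5
  (-2 − -5)² + (3 − 2)² = 10
  (-1 − -5)² + (-4 − 2)² = 52
  (5 − -5)² + (0 − 2)² = 104
Minimum is attained by (-4, 0), so q lies in its Voronoi cell.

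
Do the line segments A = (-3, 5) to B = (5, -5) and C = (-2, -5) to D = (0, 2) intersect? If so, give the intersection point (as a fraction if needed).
Yes; intersection at (-3/19, 55/38) (t = 27/76 on AB, s = 35/38 on CD)

Parametrize AB as A + t(B − A) = (-3 + 8 t, 5 + -10 t) and CD as C + s(D − C) = (-2 + 2 s, -5 + 7 s). Solve the linear system for (t, s). Determinant = -76 ≠ 0, so a unique intersection of the containing lines exists. Solution: t = 27/76, s = 35/38 — both in [0, 1], so the segments cross. Intersection point: (-3/19, 55/38).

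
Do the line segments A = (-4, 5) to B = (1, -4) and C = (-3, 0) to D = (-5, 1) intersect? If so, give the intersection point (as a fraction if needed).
No (intersection of containing lines falls outside at least one segment)

Parametrize and solve: t = 9/13, s = -16/13. At least one of these is outside [0, 1], so the segments do not intersect.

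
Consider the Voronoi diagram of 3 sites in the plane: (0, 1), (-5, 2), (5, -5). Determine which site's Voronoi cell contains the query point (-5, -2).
Nearest site = (-5, 2)

The Voronoi cell of site s contains exactly those query points closer to s than to any other site. Compute squared distances from q = (-5, -2) to each site:
  (-5 − -5)² + (2 − -2)² = 16
  (0 − -5)² + (1 − -2)² = 34
  (5 − -5)² + (-5 − -2)² = 109
Minimum is attained by (-5, 2), so q lies in its Voronoi cell.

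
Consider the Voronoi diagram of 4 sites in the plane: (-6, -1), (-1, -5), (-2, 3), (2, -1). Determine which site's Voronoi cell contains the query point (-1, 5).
Nearest site = (-2, 3)

The Voronoi cell of site s contains exactly those query points closer to s than to any other site. Compute squared distances from q = (-1, 5) to each site:
  (-2 − -1)² + (3 − 5)² = 5
  (2 − -1)² + (-1 − 5)² = 45
  (-6 − -1)² + (-1 − 5)² = 61
  (-1 − -1)² + (-5 − 5)² = 100
Minimum is attained by (-2, 3), so q lies in its Voronoi cell.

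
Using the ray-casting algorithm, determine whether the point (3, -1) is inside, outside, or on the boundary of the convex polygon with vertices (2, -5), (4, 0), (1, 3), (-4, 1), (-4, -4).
The point (3, -1) lies strictly inside the polygon

Cast a horizontal ray to the right from the query point and count how many polygon edges it crosses (each edge strictly once or zero times, handled with the usual half-open convention). 
Parity of crossings → odd ⇒ inside.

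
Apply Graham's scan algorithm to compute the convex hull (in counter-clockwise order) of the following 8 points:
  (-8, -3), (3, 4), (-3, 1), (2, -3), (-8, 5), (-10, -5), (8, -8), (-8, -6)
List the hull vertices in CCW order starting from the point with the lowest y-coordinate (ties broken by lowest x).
Hull (CCW) = [(8, -8), (3, 4), (-8, 5), (-10, -5), (-8, -6)]

Graham scan procedure:
  1. Find the pivot p₀ = point with lowest y (tie → lowest x): (8, -8).
  2. Sort the remaining points by polar angle around p₀.
  3. Walk through sorted points, maintaining a stack; pop the top while the last three entries make a non-left turn (cross product ≤ 0).
  4. Final stack is the convex hull in CCW order: (8, -8), (3, 4), (-8, 5), (-10, -5), (-8, -6).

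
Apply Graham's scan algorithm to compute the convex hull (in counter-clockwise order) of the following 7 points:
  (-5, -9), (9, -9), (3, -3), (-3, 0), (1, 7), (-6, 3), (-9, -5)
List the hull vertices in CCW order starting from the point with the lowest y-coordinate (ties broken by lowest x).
Hull (CCW) = [(-5, -9), (9, -9), (1, 7), (-6, 3), (-9, -5)]

Graham scan procedure:
  1. Find the pivot p₀ = point with lowest y (tie → lowest x): (-5, -9).
  2. Sort the remaining points by polar angle around p₀.
  3. Walk through sorted points, maintaining a stack; pop the top while the last three entries make a non-left turn (cross product ≤ 0).
  4. Final stack is the convex hull in CCW order: (-5, -9), (9, -9), (1, 7), (-6, 3), (-9, -5).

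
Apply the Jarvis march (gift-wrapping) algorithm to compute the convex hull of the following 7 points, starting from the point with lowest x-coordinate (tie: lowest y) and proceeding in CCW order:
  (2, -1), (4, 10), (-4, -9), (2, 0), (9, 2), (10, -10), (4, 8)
Hull (CCW) = [(-4, -9), (10, -10), (9, 2), (4, 10)]

Jarvis march: at each step, from the current hull vertex p, select the next vertex q as the point such that every other point lies strictly to the left of (or on) the directed line p → q. (Equivalently: for every other point r, the cross product (q − p) × (r − p) ≥ 0.)
Starting point (lowest x, tie lowest y): (-4, -9). Wrap until returning to start. Resulting hull: (-4, -9), (10, -10), (9, 2), (4, 10).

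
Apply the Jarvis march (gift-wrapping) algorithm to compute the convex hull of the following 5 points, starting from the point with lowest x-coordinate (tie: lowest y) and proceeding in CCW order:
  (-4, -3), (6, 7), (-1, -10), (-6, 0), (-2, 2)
Hull (CCW) = [(-6, 0), (-1, -10), (6, 7)]

Jarvis march: at each step, from the current hull vertex p, select the next vertex q as the point such that every other point lies strictly to the left of (or on) the directed line p → q. (Equivalently: for every other point r, the cross product (q − p) × (r − p) ≥ 0.)
Starting point (lowest x, tie lowest y): (-6, 0). Wrap until returning to start. Resulting hull: (-6, 0), (-1, -10), (6, 7).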